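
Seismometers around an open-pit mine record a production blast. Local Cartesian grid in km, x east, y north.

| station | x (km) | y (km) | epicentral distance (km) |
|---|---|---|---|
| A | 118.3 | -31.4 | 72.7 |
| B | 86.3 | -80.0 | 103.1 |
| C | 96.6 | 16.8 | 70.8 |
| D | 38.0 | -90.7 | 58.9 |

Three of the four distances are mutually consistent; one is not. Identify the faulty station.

Solve using three stations at a time. Using A, C, D (subtract circle equations pairwise → linear system) gives (x, y) ≈ (45.6, -32.3).
Distances from that point to each station vs reported:
  A: calculated 72.7 vs reported 72.7 → residual 0.0 km
  B: calculated 62.7 vs reported 103.1 → residual 40.4 km
  C: calculated 70.8 vs reported 70.8 → residual 0.0 km
  D: calculated 58.9 vs reported 58.9 → residual 0.0 km
A, C, D are mutually consistent (residuals ≈ 0); B is off by 40.4 km.

B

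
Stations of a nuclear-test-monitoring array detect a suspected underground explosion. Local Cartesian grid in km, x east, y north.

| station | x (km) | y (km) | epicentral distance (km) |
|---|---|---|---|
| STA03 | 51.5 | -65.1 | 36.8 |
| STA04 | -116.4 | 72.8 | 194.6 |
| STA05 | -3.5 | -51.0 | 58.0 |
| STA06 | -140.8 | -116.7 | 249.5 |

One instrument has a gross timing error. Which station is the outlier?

Solve using three stations at a time. Using STA03, STA04, STA05 (subtract circle equations pairwise → linear system) gives (x, y) ≈ (49.9, -28.3).
Distances from that point to each station vs reported:
  STA03: calculated 36.9 vs reported 36.8 → residual 0.1 km
  STA04: calculated 194.6 vs reported 194.6 → residual 0.0 km
  STA05: calculated 58.0 vs reported 58.0 → residual 0.0 km
  STA06: calculated 210.2 vs reported 249.5 → residual 39.3 km
STA03, STA04, STA05 are mutually consistent (residuals ≈ 0); STA06 is off by 39.3 km.

STA06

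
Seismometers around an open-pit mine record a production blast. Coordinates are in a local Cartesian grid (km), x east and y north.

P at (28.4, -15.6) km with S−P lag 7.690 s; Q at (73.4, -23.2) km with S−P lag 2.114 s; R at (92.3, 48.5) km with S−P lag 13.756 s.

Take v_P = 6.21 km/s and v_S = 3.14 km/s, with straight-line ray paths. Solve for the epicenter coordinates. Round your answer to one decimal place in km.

72.5 km east, -36.6 km north

Distance from S−P lag: d = Δt · v_P v_S / (v_P − v_S) = Δt · (6.21·3.14)/(6.21−3.14) ≈ 6.3516·Δt.
So d_P = 48.84, d_Q = 13.43, d_R = 87.37 km.
Circle about each station: (x − 28.4)² + (y + 15.6)² = 48.84²; (x − 73.4)² + (y + 23.2)² = 13.43²; (x − 92.3)² + (y − 48.5)² = 87.37².
Subtracting pairs of circle equations eliminates x²+y² and gives linear equations (the radical axes):
90.0 x − 15.2 y = 7080.86
127.8 x + 128.2 y = 4573.45
Solving the 2×2 system: x ≈ 72.5, y ≈ -36.6 km.
Check against P (with the unrounded x, y): √((x − 28.4)²+(y + 15.6)²) = 48.84 ≈ 48.84 km. ✓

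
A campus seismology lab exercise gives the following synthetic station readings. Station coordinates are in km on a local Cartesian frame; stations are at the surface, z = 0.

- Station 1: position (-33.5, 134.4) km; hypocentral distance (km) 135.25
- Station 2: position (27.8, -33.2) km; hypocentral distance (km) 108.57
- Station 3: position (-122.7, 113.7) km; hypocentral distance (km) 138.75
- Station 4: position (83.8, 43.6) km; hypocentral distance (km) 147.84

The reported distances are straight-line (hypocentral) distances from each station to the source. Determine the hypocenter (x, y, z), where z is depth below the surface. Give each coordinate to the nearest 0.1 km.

x ≈ -47.4 km, y ≈ 14.9 km, depth ≈ 61.8 km

Each station gives a sphere (x−x_i)² + (y−y_i)² + z² = d_i² (stations at z=0).
Subtracting the Station 1 sphere from Station 2 and Station 3: z² cancels, leaving linear equations in x and y:
122.6 x − 335.2 y = -10805.41
-178.4 x − 41.4 y = 7838.37
Solving: x ≈ -47.395, y ≈ 14.901 km (keep extra digits for the depth step; rounded: -47.4, 14.9).
Then from the Station 1 sphere: z² = 135.25² − (x + 33.5)² − (y − 134.4)² with x = -47.395, y = 14.901, so z ≈ 61.802 ≈ 61.8 km.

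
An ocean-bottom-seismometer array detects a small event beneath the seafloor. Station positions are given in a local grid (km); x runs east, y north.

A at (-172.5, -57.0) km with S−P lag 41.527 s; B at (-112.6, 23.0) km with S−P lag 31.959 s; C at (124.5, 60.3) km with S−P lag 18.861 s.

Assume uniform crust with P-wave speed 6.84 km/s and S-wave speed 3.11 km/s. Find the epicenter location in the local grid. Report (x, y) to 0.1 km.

62.5 km east, -27.6 km north

Distance from S−P lag: d = Δt · v_P v_S / (v_P − v_S) = Δt · (6.84·3.11)/(6.84−3.11) ≈ 5.7031·Δt.
So d_A = 236.83, d_B = 182.26, d_C = 107.57 km.
Circle about each station: (x + 172.5)² + (y + 57.0)² = 236.83²; (x + 112.6)² + (y − 23.0)² = 182.26²; (x − 124.5)² + (y − 60.3)² = 107.57².
Subtracting pairs of circle equations eliminates x²+y² and gives linear equations (the radical axes):
119.8 x + 160.0 y = 3072.25
594.0 x + 234.6 y = 30648.23
Solving the 2×2 system: x ≈ 62.5, y ≈ -27.6 km.
Check against A (with the unrounded x, y): √((x + 172.5)²+(y + 57.0)²) = 236.83 ≈ 236.83 km. ✓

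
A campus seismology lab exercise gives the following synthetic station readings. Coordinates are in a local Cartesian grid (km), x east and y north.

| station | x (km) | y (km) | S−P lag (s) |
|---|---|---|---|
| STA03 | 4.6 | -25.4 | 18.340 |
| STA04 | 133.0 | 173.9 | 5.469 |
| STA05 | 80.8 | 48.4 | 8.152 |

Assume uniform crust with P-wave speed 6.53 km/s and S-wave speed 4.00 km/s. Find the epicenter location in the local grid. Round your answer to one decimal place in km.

(128.7, 117.6)

Distance from S−P lag: d = Δt · v_P v_S / (v_P − v_S) = Δt · (6.53·4.00)/(6.53−4.00) ≈ 10.3241·Δt.
So d_STA03 = 189.34, d_STA04 = 56.46, d_STA05 = 84.16 km.
Circle about each station: (x − 4.6)² + (y + 25.4)² = 189.34²; (x − 133.0)² + (y − 173.9)² = 56.46²; (x − 80.8)² + (y − 48.4)² = 84.16².
Subtracting the STA03 equation from the STA04 and STA05 equations removes the quadratic terms:
256.8 x + 398.6 y = 79925.79
152.4 x + 147.6 y = 36971.61
Solving the 2×2 system: x ≈ 128.7, y ≈ 117.6 km.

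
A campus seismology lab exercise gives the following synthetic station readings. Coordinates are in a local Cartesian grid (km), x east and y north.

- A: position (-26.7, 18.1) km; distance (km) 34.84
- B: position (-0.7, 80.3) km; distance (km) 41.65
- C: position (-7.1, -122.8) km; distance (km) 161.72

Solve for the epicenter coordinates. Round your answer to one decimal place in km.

(1.4, 38.7)

Circle about each station: (x + 26.7)² + (y − 18.1)² = 34.84²; (x + 0.7)² + (y − 80.3)² = 41.65²; (x + 7.1)² + (y + 122.8)² = 161.72².
Subtracting pairs of circle equations eliminates x²+y² and gives linear equations (the radical axes):
52.0 x + 124.4 y = 4887.18
39.2 x − 281.8 y = -10849.78
Solving the 2×2 system: x ≈ 1.4, y ≈ 38.7 km.
Check against A (with the unrounded x, y): √((x + 26.7)²+(y − 18.1)²) = 34.85 ≈ 34.84 km. ✓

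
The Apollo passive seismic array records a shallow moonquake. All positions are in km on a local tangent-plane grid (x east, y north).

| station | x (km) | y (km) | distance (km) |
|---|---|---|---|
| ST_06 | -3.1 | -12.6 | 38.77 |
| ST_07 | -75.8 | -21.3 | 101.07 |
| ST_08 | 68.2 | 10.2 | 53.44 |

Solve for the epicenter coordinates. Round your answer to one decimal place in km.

Circle about each station: (x + 3.1)² + (y + 12.6)² = 38.77²; (x + 75.8)² + (y + 21.3)² = 101.07²; (x − 68.2)² + (y − 10.2)² = 53.44².
Subtracting the ST_06 equation from the ST_07 and ST_08 equations removes the quadratic terms:
-145.4 x − 17.4 y = -2681.07
142.6 x + 45.6 y = 3234.19
Solving the 2×2 system: x ≈ 15.9, y ≈ 21.2 km.

x ≈ 15.9 km, y ≈ 21.2 km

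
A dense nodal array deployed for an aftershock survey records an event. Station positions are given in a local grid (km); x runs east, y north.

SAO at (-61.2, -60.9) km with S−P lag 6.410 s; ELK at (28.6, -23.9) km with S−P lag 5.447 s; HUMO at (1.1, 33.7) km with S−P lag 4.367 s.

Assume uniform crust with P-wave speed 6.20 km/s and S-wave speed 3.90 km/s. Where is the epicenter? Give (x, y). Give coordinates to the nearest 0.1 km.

x ≈ -25.1 km, y ≈ -4.0 km

Distance from S−P lag: d = Δt · v_P v_S / (v_P − v_S) = Δt · (6.20·3.90)/(6.20−3.90) ≈ 10.5130·Δt.
So d_SAO = 67.39, d_ELK = 57.26, d_HUMO = 45.91 km.
Circle about each station: (x + 61.2)² + (y + 60.9)² = 67.39²; (x − 28.6)² + (y + 23.9)² = 57.26²; (x − 1.1)² + (y − 33.7)² = 45.91².
Subtracting the SAO equation from the ELK and HUMO equations removes the quadratic terms:
179.6 x + 74.0 y = -4802.38
124.6 x + 189.2 y = -3883.67
Solving the 2×2 system: x ≈ -25.1, y ≈ -4.0 km.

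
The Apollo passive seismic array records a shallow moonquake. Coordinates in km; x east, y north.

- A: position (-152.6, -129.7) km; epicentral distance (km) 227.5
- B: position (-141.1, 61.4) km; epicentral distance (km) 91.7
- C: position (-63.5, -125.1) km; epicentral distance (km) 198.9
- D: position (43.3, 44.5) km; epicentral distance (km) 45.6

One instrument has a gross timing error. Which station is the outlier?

Solve using three stations at a time. Using A, B, C (subtract circle equations pairwise → linear system) gives (x, y) ≈ (-50.0, 73.4).
Distances from that point to each station vs reported:
  A: calculated 227.6 vs reported 227.5 → residual 0.1 km
  B: calculated 91.9 vs reported 91.7 → residual 0.2 km
  C: calculated 199.0 vs reported 198.9 → residual 0.1 km
  D: calculated 97.7 vs reported 45.6 → residual 52.1 km
A, B, C are mutually consistent (residuals ≈ 0); D is off by 52.1 km.

D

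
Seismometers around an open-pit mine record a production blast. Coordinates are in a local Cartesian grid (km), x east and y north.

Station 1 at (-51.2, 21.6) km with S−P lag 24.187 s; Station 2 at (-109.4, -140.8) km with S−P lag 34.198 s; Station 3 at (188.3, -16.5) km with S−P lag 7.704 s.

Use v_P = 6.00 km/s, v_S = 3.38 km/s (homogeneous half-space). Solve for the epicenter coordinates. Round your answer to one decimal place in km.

x ≈ 129.6 km, y ≈ -27.0 km

Distance from S−P lag: d = Δt · v_P v_S / (v_P − v_S) = Δt · (6.00·3.38)/(6.00−3.38) ≈ 7.7405·Δt.
So d_Station 1 = 187.22, d_Station 2 = 264.71, d_Station 3 = 59.63 km.
Circle about each station: (x + 51.2)² + (y − 21.6)² = 187.22²; (x + 109.4)² + (y + 140.8)² = 264.71²; (x − 188.3)² + (y + 16.5)² = 59.63².
Subtracting the Station 1 equation from the Station 2 and Station 3 equations removes the quadratic terms:
-116.4 x − 324.8 y = -6315.06
479.0 x − 76.2 y = 64136.73
Solving the 2×2 system: x ≈ 129.6, y ≈ -27.0 km.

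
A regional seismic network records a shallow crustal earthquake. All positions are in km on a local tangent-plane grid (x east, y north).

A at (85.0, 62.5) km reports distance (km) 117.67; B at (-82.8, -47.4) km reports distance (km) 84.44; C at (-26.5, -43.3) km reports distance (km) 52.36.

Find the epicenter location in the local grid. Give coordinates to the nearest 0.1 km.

Circle about each station: (x − 85.0)² + (y − 62.5)² = 117.67²; (x + 82.8)² + (y + 47.4)² = 84.44²; (x + 26.5)² + (y + 43.3)² = 52.36².
Subtracting pairs of circle equations eliminates x²+y² and gives linear equations (the radical axes):
-335.6 x − 219.8 y = 4687.47
-223.0 x − 211.6 y = 2550.55
Solving the 2×2 system: x ≈ -19.6, y ≈ 8.6 km.

x ≈ -19.6 km, y ≈ 8.6 km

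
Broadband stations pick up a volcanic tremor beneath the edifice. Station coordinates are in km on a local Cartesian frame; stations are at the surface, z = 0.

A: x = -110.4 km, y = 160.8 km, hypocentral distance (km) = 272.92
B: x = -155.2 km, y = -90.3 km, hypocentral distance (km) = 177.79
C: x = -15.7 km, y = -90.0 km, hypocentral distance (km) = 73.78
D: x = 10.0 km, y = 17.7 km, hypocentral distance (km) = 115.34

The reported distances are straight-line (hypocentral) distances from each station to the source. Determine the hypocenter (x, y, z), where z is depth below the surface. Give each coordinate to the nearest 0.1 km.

x ≈ 8.3 km, y ≈ -75.3 km, depth ≈ 68.2 km

Each station gives a sphere (x−x_i)² + (y−y_i)² + z² = d_i² (stations at z=0).
Subtracting the A sphere from B and C: z² cancels, leaving linear equations in x and y:
-89.6 x − 502.2 y = 37072.37
189.4 x − 501.6 y = 39343.53
Solving: x ≈ 8.302, y ≈ -75.301 km (keep extra digits for the depth step; rounded: 8.3, -75.3).
Then from the A sphere: z² = 272.92² − (x + 110.4)² − (y − 160.8)² with x = 8.302, y = -75.301, so z ≈ 68.202 ≈ 68.2 km.
Check against D (with the unrounded solution): distance 115.34 ≈ 115.34 km. ✓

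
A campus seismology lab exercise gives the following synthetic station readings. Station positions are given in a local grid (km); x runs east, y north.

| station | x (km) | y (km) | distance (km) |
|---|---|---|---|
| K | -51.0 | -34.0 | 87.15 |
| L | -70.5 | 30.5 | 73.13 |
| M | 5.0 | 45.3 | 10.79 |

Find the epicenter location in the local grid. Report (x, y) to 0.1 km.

2.5 km east, 34.8 km north

Circle about each station: (x + 51.0)² + (y + 34.0)² = 87.15²; (x + 70.5)² + (y − 30.5)² = 73.13²; (x − 5.0)² + (y − 45.3)² = 10.79².
Subtracting the K equation from the L and M equations removes the quadratic terms:
-39.0 x + 129.0 y = 4390.63
112.0 x + 158.6 y = 5798.79
Solving the 2×2 system: x ≈ 2.5, y ≈ 34.8 km.
Check against K (with the unrounded x, y): √((x + 51.0)²+(y + 34.0)²) = 87.15 ≈ 87.15 km. ✓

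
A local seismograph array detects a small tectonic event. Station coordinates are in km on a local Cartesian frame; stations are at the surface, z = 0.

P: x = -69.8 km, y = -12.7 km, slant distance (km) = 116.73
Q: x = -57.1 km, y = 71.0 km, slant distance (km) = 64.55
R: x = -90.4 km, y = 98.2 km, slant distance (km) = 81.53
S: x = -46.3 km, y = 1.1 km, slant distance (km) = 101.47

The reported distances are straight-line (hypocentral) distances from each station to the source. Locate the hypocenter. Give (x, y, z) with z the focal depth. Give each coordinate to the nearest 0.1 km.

(-38.7, 81.9, 60.9)

Each station gives a sphere (x−x_i)² + (y−y_i)² + z² = d_i² (stations at z=0).
Subtracting the P sphere from Q and R: z² cancels, leaving linear equations in x and y:
25.4 x + 167.4 y = 12727.27
-41.2 x + 221.8 y = 19760.82
Solving: x ≈ -38.709, y ≈ 81.903 km (keep extra digits for the depth step; rounded: -38.7, 81.9).
Then from the P sphere: z² = 116.73² − (x + 69.8)² − (y + 12.7)² with x = -38.709, y = 81.903, so z ≈ 60.906 ≈ 60.9 km.
Check against S (with the unrounded solution): distance 101.47 ≈ 101.47 km. ✓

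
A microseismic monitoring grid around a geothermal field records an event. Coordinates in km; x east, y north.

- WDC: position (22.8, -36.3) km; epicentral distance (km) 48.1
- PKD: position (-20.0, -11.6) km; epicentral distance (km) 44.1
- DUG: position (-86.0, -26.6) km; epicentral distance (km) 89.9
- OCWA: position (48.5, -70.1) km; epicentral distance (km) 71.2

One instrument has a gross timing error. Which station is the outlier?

DUG

Solve using three stations at a time. Using WDC, PKD, OCWA (subtract circle equations pairwise → linear system) gives (x, y) ≈ (-21.2, -55.7).
Distances from that point to each station vs reported:
  WDC: calculated 48.1 vs reported 48.1 → residual 0.0 km
  PKD: calculated 44.1 vs reported 44.1 → residual 0.0 km
  DUG: calculated 71.0 vs reported 89.9 → residual 18.9 km
  OCWA: calculated 71.2 vs reported 71.2 → residual 0.0 km
WDC, PKD, OCWA are mutually consistent (residuals ≈ 0); DUG is off by 18.9 km.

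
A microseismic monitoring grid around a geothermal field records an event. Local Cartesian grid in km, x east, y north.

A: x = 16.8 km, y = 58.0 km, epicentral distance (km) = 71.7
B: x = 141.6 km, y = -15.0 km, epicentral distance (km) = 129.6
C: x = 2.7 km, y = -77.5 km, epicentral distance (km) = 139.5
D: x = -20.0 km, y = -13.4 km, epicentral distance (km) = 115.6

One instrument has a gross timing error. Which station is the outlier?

Solve using three stations at a time. Using A, C, D (subtract circle equations pairwise → linear system) gives (x, y) ≈ (85.0, 35.3).
Distances from that point to each station vs reported:
  A: calculated 71.9 vs reported 71.7 → residual 0.2 km
  B: calculated 75.7 vs reported 129.6 → residual 53.9 km
  C: calculated 139.6 vs reported 139.5 → residual 0.1 km
  D: calculated 115.7 vs reported 115.6 → residual 0.1 km
A, C, D are mutually consistent (residuals ≈ 0); B is off by 53.9 km.

B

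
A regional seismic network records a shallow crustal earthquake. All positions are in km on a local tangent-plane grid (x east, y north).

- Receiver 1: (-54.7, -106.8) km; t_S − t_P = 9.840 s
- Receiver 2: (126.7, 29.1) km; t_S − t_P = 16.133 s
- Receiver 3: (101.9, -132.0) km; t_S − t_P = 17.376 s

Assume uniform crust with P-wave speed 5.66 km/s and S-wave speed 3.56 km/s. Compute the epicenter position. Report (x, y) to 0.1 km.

Distance from S−P lag: d = Δt · v_P v_S / (v_P − v_S) = Δt · (5.66·3.56)/(5.66−3.56) ≈ 9.5950·Δt.
So d_Receiver 1 = 94.42, d_Receiver 2 = 154.80, d_Receiver 3 = 166.72 km.
Circle about each station: (x + 54.7)² + (y + 106.8)² = 94.42²; (x − 126.7)² + (y − 29.1)² = 154.80²; (x − 101.9)² + (y + 132.0)² = 166.72².
Subtracting pairs of circle equations eliminates x²+y² and gives linear equations (the radical axes):
362.8 x + 271.8 y = -12546.53
313.2 x − 50.4 y = -5471.14
Solving the 2×2 system: x ≈ -20.5, y ≈ -18.8 km.
Check against Receiver 1 (with the unrounded x, y): √((x + 54.7)²+(y + 106.8)²) = 94.41 ≈ 94.42 km. ✓

(-20.5, -18.8)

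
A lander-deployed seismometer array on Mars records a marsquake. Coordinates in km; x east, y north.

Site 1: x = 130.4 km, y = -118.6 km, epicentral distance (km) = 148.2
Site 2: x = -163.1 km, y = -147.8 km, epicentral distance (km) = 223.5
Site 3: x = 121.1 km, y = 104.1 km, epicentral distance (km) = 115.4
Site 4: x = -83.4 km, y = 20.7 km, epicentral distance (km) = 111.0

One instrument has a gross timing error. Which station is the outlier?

Site 3

Solve using three stations at a time. Using Site 1, Site 2, Site 4 (subtract circle equations pairwise → linear system) gives (x, y) ≈ (20.0, -19.7).
Distances from that point to each station vs reported:
  Site 1: calculated 148.2 vs reported 148.2 → residual 0.0 km
  Site 2: calculated 223.5 vs reported 223.5 → residual 0.0 km
  Site 3: calculated 159.8 vs reported 115.4 → residual 44.4 km
  Site 4: calculated 111.0 vs reported 111.0 → residual 0.0 km
Site 1, Site 2, Site 4 are mutually consistent (residuals ≈ 0); Site 3 is off by 44.4 km.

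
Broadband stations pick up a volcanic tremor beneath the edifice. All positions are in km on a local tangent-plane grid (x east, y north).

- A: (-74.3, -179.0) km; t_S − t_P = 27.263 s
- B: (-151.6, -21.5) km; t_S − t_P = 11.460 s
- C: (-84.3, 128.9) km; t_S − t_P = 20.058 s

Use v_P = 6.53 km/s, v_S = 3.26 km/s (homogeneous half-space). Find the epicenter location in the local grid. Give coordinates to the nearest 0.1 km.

x ≈ -79.7 km, y ≈ -1.6 km

Distance from S−P lag: d = Δt · v_P v_S / (v_P − v_S) = Δt · (6.53·3.26)/(6.53−3.26) ≈ 6.5100·Δt.
So d_A = 177.48, d_B = 74.60, d_C = 130.58 km.
Circle about each station: (x + 74.3)² + (y + 179.0)² = 177.48²; (x + 151.6)² + (y + 21.5)² = 74.60²; (x + 84.3)² + (y − 128.9)² = 130.58².
Subtracting the A equation from the B and C equations removes the quadratic terms:
-154.6 x + 315.0 y = 11817.31
-20.0 x + 615.8 y = 608.22
Solving the 2×2 system: x ≈ -79.7, y ≈ -1.6 km.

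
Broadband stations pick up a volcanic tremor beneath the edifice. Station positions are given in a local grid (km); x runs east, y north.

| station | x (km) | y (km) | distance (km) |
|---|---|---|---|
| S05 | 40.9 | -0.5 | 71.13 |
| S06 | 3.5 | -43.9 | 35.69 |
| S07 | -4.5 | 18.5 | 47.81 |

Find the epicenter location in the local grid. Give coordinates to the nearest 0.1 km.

x ≈ -26.2 km, y ≈ -24.1 km

Circle about each station: (x − 40.9)² + (y + 0.5)² = 71.13²; (x − 3.5)² + (y + 43.9)² = 35.69²; (x + 4.5)² + (y − 18.5)² = 47.81².
Subtracting pairs of circle equations eliminates x²+y² and gives linear equations (the radical axes):
-74.8 x − 86.8 y = 4052.10
-90.8 x + 38.0 y = 1463.12
Solving the 2×2 system: x ≈ -26.2, y ≈ -24.1 km.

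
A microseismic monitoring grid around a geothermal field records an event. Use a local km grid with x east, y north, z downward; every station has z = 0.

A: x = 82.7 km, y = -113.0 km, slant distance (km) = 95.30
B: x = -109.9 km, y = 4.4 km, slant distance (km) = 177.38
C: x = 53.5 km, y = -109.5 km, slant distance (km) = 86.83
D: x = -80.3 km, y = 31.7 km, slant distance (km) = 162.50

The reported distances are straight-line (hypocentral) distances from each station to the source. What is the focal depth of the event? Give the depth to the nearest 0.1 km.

depth ≈ 59.2 km

Each station gives a sphere (x−x_i)² + (y−y_i)² + z² = d_i² (stations at z=0).
Subtracting the A sphere from B and C: z² cancels, leaving linear equations in x and y:
-385.2 x + 234.8 y = -29892.49
-58.4 x + 7.0 y = -3213.15
Solving: x ≈ 49.492, y ≈ -46.117 km (keep extra digits for the depth step; rounded: 49.5, -46.1).
Then from the A sphere: z² = 95.30² − (x − 82.7)² − (y + 113.0)² with x = 49.492, y = -46.117, so z ≈ 59.211 ≈ 59.2 km.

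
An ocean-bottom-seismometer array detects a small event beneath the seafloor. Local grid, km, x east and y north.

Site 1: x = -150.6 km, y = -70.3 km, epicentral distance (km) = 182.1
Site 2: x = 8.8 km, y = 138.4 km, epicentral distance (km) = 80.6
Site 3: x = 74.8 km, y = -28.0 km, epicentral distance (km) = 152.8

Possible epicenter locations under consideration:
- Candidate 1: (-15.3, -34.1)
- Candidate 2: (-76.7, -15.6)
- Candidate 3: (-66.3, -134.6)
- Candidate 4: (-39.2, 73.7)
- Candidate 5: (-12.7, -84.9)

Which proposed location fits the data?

Candidate 4

For each candidate, compare |candidate − station| to the reported distance:
Candidate 1: residuals Site 1 42.0, Site 2 93.6, Site 3 62.5 → max 93.6 km
Candidate 2: residuals Site 1 90.2, Site 2 95.5, Site 3 0.8 → max 95.5 km
Candidate 3: residuals Site 1 76.1, Site 2 202.5, Site 3 24.0 → max 202.5 km
Candidate 4: residuals Site 1 0.0, Site 2 0.0, Site 3 0.0 → max 0.0 km
Candidate 5: residuals Site 1 43.4, Site 2 143.7, Site 3 48.4 → max 143.7 km
Only Candidate 4 has all residuals ≈ 0.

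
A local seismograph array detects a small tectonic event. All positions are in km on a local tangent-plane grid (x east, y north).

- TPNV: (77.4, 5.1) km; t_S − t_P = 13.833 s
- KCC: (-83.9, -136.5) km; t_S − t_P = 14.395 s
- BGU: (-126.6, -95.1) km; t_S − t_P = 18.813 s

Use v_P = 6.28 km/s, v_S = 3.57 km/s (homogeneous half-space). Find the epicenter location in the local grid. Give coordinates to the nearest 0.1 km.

Distance from S−P lag: d = Δt · v_P v_S / (v_P − v_S) = Δt · (6.28·3.57)/(6.28−3.57) ≈ 8.2729·Δt.
So d_TPNV = 114.44, d_KCC = 119.09, d_BGU = 155.64 km.
Circle about each station: (x − 77.4)² + (y − 5.1)² = 114.44²; (x + 83.9)² + (y + 136.5)² = 119.09²; (x + 126.6)² + (y + 95.1)² = 155.64².
Subtracting pairs of circle equations eliminates x²+y² and gives linear equations (the radical axes):
-322.6 x − 283.2 y = 18568.78
-408.0 x − 200.4 y = 7927.50
Solving the 2×2 system: x ≈ 29.0, y ≈ -98.6 km.
Check against TPNV (with the unrounded x, y): √((x − 77.4)²+(y − 5.1)²) = 114.44 ≈ 114.44 km. ✓

(29.0, -98.6)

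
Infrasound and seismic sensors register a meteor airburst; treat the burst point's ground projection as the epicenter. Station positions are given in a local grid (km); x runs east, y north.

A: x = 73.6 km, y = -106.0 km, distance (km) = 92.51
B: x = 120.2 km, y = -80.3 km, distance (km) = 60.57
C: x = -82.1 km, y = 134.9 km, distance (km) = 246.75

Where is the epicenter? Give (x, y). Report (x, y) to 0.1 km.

(109.4, -20.7)

Circle about each station: (x − 73.6)² + (y + 106.0)² = 92.51²; (x − 120.2)² + (y + 80.3)² = 60.57²; (x + 82.1)² + (y − 134.9)² = 246.75².
Subtracting the A equation from the B and C equations removes the quadratic terms:
93.2 x + 51.4 y = 9132.55
-311.4 x + 481.8 y = -44042.00
Solving the 2×2 system: x ≈ 109.4, y ≈ -20.7 km.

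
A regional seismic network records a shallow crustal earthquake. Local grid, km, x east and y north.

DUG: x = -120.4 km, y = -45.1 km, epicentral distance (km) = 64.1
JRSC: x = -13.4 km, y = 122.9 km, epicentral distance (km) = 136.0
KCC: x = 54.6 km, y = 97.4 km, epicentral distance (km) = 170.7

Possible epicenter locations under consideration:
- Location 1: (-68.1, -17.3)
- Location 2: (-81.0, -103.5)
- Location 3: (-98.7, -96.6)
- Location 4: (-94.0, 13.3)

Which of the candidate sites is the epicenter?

For each candidate, compare |candidate − station| to the reported distance:
Location 1: residuals DUG 4.9, JRSC 14.5, KCC 2.7 → max 14.5 km
Location 2: residuals DUG 6.3, JRSC 100.3, KCC 71.7 → max 100.3 km
Location 3: residuals DUG 8.2, JRSC 99.5, KCC 76.6 → max 99.5 km
Location 4: residuals DUG 0.0, JRSC 0.0, KCC 0.0 → max 0.0 km
Only Location 4 has all residuals ≈ 0.

Location 4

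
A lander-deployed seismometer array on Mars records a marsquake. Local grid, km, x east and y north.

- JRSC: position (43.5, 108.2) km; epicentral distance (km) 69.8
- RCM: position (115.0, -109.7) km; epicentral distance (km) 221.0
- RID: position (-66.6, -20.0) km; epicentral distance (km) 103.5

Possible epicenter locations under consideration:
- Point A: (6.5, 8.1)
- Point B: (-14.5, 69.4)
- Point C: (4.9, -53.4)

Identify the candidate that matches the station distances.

Point B

For each candidate, compare |candidate − station| to the reported distance:
Point A: residuals JRSC 36.9, RCM 60.8, RID 25.2 → max 60.8 km
Point B: residuals JRSC 0.0, RCM 0.0, RID 0.0 → max 0.0 km
Point C: residuals JRSC 96.3, RCM 97.3, RID 24.6 → max 97.3 km
Only Point B has all residuals ≈ 0.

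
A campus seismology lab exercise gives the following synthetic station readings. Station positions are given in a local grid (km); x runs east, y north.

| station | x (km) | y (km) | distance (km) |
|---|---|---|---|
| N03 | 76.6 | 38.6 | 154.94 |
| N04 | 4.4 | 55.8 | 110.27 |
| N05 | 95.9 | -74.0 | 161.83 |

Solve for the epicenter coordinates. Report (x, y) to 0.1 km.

-60.7 km east, -33.2 km north

Circle about each station: (x − 76.6)² + (y − 38.6)² = 154.94²; (x − 4.4)² + (y − 55.8)² = 110.27²; (x − 95.9)² + (y + 74.0)² = 161.83².
Subtracting the N03 equation from the N04 and N05 equations removes the quadratic terms:
-144.4 x + 34.4 y = 7622.41
38.6 x − 225.2 y = 5132.74
Solving the 2×2 system: x ≈ -60.7, y ≈ -33.2 km.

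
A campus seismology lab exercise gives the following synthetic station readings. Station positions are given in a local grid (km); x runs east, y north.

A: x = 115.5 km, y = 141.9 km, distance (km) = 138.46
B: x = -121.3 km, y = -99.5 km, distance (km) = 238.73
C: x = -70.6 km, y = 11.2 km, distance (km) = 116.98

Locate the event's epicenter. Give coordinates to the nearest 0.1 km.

Circle about each station: (x − 115.5)² + (y − 141.9)² = 138.46²; (x + 121.3)² + (y + 99.5)² = 238.73²; (x + 70.6)² + (y − 11.2)² = 116.98².
Subtracting pairs of circle equations eliminates x²+y² and gives linear equations (the radical axes):
-473.6 x − 482.8 y = -46682.76
-372.2 x − 261.4 y = -22879.21
Solving the 2×2 system: x ≈ -20.7, y ≈ 117.0 km.
Check against A (with the unrounded x, y): √((x − 115.5)²+(y − 141.9)²) = 138.45 ≈ 138.46 km. ✓

-20.7 km east, 117.0 km north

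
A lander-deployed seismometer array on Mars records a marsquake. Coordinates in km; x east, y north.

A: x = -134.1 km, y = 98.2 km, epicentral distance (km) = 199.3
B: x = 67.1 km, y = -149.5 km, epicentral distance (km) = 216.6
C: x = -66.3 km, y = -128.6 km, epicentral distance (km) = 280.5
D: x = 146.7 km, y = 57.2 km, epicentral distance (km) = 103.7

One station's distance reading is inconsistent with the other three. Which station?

B

Solve using three stations at a time. Using A, C, D (subtract circle equations pairwise → linear system) gives (x, y) ≈ (64.0, 119.8).
Distances from that point to each station vs reported:
  A: calculated 199.3 vs reported 199.3 → residual 0.0 km
  B: calculated 269.3 vs reported 216.6 → residual 52.7 km
  C: calculated 280.5 vs reported 280.5 → residual 0.0 km
  D: calculated 103.7 vs reported 103.7 → residual 0.0 km
A, C, D are mutually consistent (residuals ≈ 0); B is off by 52.7 km.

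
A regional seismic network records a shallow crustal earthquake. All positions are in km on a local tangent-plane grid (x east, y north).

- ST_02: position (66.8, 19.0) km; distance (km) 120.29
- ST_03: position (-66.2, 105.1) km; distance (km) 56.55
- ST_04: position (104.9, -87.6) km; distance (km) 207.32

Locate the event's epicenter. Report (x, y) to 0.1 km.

(-49.1, 51.2)

Circle about each station: (x − 66.8)² + (y − 19.0)² = 120.29²; (x + 66.2)² + (y − 105.1)² = 56.55²; (x − 104.9)² + (y + 87.6)² = 207.32².
Subtracting pairs of circle equations eliminates x²+y² and gives linear equations (the radical axes):
-266.0 x + 172.2 y = 21876.99
76.2 x − 213.2 y = -14657.37
Solving the 2×2 system: x ≈ -49.1, y ≈ 51.2 km.
Check against ST_02 (with the unrounded x, y): √((x − 66.8)²+(y − 19.0)²) = 120.29 ≈ 120.29 km. ✓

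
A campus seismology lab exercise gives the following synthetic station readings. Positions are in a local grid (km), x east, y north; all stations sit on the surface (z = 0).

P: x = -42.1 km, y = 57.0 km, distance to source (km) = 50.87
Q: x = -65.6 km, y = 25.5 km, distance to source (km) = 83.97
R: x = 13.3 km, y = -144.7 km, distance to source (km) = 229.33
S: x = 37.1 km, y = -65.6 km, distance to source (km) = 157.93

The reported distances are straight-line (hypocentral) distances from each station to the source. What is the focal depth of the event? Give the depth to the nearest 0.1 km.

Each station gives a sphere (x−x_i)² + (y−y_i)² + z² = d_i² (stations at z=0).
Subtracting the P sphere from Q and R: z² cancels, leaving linear equations in x and y:
-47.0 x − 63.0 y = -4531.00
110.8 x − 403.4 y = -33910.92
Solving: x ≈ -11.896, y ≈ 80.795 km (keep extra digits for the depth step; rounded: -11.9, 80.8).
Then from the P sphere: z² = 50.87² − (x + 42.1)² − (y − 57.0)² with x = -11.896, y = 80.795, so z ≈ 33.306 ≈ 33.3 km.

depth ≈ 33.3 km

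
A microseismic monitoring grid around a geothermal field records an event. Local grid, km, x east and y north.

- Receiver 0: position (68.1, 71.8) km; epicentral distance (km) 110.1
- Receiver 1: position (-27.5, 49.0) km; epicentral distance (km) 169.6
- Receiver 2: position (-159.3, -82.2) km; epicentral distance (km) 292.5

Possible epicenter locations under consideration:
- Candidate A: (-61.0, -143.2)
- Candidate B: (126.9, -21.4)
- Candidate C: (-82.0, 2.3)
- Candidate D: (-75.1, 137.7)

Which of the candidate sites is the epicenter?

Candidate B

For each candidate, compare |candidate − station| to the reported distance:
Candidate A: residuals Receiver 0 140.7, Receiver 1 25.5, Receiver 2 176.8 → max 176.8 km
Candidate B: residuals Receiver 0 0.1, Receiver 1 0.1, Receiver 2 0.1 → max 0.1 km
Candidate C: residuals Receiver 0 55.3, Receiver 1 97.8, Receiver 2 178.0 → max 178.0 km
Candidate D: residuals Receiver 0 47.5, Receiver 1 68.9, Receiver 2 57.0 → max 68.9 km
Only Candidate B has all residuals ≈ 0.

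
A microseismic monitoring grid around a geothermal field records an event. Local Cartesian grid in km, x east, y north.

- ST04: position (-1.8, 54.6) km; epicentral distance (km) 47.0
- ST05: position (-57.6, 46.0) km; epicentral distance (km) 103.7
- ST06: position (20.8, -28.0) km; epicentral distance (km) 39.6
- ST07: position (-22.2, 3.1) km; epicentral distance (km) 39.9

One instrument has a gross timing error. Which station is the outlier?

Solve using three stations at a time. Using ST04, ST06, ST07 (subtract circle equations pairwise → linear system) gives (x, y) ≈ (16.9, 11.4).
Distances from that point to each station vs reported:
  ST04: calculated 47.0 vs reported 47.0 → residual 0.0 km
  ST05: calculated 82.1 vs reported 103.7 → residual 21.6 km
  ST06: calculated 39.6 vs reported 39.6 → residual 0.0 km
  ST07: calculated 39.9 vs reported 39.9 → residual 0.0 km
ST04, ST06, ST07 are mutually consistent (residuals ≈ 0); ST05 is off by 21.6 km.

ST05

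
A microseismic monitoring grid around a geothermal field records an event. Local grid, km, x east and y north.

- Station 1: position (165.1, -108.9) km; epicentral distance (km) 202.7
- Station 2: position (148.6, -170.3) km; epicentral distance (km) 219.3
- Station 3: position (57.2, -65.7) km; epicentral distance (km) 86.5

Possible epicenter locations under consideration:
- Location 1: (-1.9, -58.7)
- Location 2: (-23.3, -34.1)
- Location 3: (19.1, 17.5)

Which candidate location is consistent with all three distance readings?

For each candidate, compare |candidate − station| to the reported distance:
Location 1: residuals Station 1 28.3, Station 2 31.9, Station 3 27.0 → max 31.9 km
Location 2: residuals Station 1 0.0, Station 2 0.0, Station 3 0.0 → max 0.0 km
Location 3: residuals Station 1 9.6, Station 2 8.8, Station 3 5.0 → max 9.6 km
Only Location 2 has all residuals ≈ 0.

Location 2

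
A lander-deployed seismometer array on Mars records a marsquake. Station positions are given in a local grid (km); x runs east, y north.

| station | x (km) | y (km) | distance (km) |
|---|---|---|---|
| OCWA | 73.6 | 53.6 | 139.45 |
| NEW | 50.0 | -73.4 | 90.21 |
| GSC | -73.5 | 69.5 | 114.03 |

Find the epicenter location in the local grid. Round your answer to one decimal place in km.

Circle about each station: (x − 73.6)² + (y − 53.6)² = 139.45²; (x − 50.0)² + (y + 73.4)² = 90.21²; (x + 73.5)² + (y − 69.5)² = 114.03².
Subtracting the OCWA equation from the NEW and GSC equations removes the quadratic terms:
-47.2 x − 254.0 y = 10906.10
-294.2 x + 31.8 y = 8386.04
Solving the 2×2 system: x ≈ -32.5, y ≈ -36.9 km.

(-32.5, -36.9)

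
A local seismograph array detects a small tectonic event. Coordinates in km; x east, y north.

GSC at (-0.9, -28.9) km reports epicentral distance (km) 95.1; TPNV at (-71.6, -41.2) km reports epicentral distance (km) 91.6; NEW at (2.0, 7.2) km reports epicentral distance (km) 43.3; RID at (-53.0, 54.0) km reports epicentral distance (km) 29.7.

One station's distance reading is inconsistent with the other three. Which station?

GSC

Solve using three stations at a time. Using TPNV, NEW, RID (subtract circle equations pairwise → linear system) gives (x, y) ≈ (-27.4, 39.0).
Distances from that point to each station vs reported:
  GSC: calculated 72.9 vs reported 95.1 → residual 22.2 km
  TPNV: calculated 91.6 vs reported 91.6 → residual 0.0 km
  NEW: calculated 43.3 vs reported 43.3 → residual 0.0 km
  RID: calculated 29.7 vs reported 29.7 → residual 0.0 km
TPNV, NEW, RID are mutually consistent (residuals ≈ 0); GSC is off by 22.2 km.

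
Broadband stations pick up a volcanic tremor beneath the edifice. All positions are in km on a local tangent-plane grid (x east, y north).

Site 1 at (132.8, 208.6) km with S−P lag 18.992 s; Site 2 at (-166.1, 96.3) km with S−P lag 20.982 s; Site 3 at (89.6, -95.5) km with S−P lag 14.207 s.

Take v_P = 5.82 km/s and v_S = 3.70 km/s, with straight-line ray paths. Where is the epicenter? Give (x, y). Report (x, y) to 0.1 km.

x ≈ 39.4 km, y ≈ 39.8 km

Distance from S−P lag: d = Δt · v_P v_S / (v_P − v_S) = Δt · (5.82·3.70)/(5.82−3.70) ≈ 10.1575·Δt.
So d_Site 1 = 192.91, d_Site 2 = 213.13, d_Site 3 = 144.31 km.
Circle about each station: (x − 132.8)² + (y − 208.6)² = 192.91²; (x + 166.1)² + (y − 96.3)² = 213.13²; (x − 89.6)² + (y + 95.5)² = 144.31².
Subtracting the Site 1 equation from the Site 2 and Site 3 equations removes the quadratic terms:
-597.8 x − 224.6 y = -32497.03
-86.4 x − 608.2 y = -27612.50
Solving the 2×2 system: x ≈ 39.4, y ≈ 39.8 km.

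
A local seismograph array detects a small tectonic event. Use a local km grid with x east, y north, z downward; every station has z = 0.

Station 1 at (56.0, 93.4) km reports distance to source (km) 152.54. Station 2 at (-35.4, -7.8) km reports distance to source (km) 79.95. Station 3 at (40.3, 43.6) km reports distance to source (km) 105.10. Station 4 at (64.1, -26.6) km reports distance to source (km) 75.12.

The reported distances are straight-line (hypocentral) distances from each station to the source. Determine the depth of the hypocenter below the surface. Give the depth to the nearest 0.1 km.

Each station gives a sphere (x−x_i)² + (y−y_i)² + z² = d_i² (stations at z=0).
Subtracting the Station 1 sphere from Station 2 and Station 3: z² cancels, leaving linear equations in x and y:
-182.8 x − 202.4 y = 6330.89
-31.4 x − 99.6 y = 3887.93
Solving: x ≈ 13.193, y ≈ -43.195 km (keep extra digits for the depth step; rounded: 13.2, -43.2).
Then from the Station 1 sphere: z² = 152.54² − (x − 56.0)² − (y − 93.4)² with x = 13.193, y = -43.195, so z ≈ 52.705 ≈ 52.7 km.

z ≈ 52.7 km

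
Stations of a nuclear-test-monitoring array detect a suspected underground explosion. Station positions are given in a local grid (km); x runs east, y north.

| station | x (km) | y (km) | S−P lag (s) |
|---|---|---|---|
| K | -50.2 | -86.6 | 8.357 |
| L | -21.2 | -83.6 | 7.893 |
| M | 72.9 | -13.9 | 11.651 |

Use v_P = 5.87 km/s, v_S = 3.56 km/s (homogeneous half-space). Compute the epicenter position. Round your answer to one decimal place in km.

(-32.5, -13.1)

Distance from S−P lag: d = Δt · v_P v_S / (v_P − v_S) = Δt · (5.87·3.56)/(5.87−3.56) ≈ 9.0464·Δt.
So d_K = 75.60, d_L = 71.40, d_M = 105.40 km.
Circle about each station: (x + 50.2)² + (y + 86.6)² = 75.60²; (x + 21.2)² + (y + 83.6)² = 71.40²; (x − 72.9)² + (y + 13.9)² = 105.40².
Subtracting the K equation from the L and M equations removes the quadratic terms:
58.0 x + 6.0 y = -1963.80
246.2 x + 145.4 y = -9905.78
Solving the 2×2 system: x ≈ -32.5, y ≈ -13.1 km.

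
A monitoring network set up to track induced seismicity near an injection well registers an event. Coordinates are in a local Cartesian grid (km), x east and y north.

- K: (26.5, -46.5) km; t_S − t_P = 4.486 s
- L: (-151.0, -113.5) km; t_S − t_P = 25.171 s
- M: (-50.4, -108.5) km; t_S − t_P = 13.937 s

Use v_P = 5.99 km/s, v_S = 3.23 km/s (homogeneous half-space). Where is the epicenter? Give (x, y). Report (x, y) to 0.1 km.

x ≈ 2.4 km, y ≈ -26.3 km

Distance from S−P lag: d = Δt · v_P v_S / (v_P − v_S) = Δt · (5.99·3.23)/(5.99−3.23) ≈ 7.0100·Δt.
So d_K = 31.45, d_L = 176.45, d_M = 97.70 km.
Circle about each station: (x − 26.5)² + (y + 46.5)² = 31.45²; (x + 151.0)² + (y + 113.5)² = 176.45²; (x + 50.4)² + (y + 108.5)² = 97.70².
Subtracting the K equation from the L and M equations removes the quadratic terms:
-355.0 x − 134.0 y = 2673.25
-153.8 x − 124.0 y = 2891.72
Solving the 2×2 system: x ≈ 2.4, y ≈ -26.3 km.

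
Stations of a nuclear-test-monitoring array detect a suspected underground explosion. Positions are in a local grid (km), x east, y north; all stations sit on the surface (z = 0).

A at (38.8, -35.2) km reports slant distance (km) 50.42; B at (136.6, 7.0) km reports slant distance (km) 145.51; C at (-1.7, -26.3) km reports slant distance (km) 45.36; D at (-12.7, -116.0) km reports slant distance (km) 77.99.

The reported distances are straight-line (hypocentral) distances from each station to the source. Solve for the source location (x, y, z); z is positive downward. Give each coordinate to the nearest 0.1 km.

Each station gives a sphere (x−x_i)² + (y−y_i)² + z² = d_i² (stations at z=0).
Subtracting the A sphere from B and C: z² cancels, leaving linear equations in x and y:
195.6 x + 84.4 y = -2666.90
-81.0 x + 17.8 y = -1565.25
Solving: x ≈ 8.203, y ≈ -50.609 km (keep extra digits for the depth step; rounded: 8.2, -50.6).
Then from the A sphere: z² = 50.42² − (x − 38.8)² − (y + 35.2)² with x = 8.203, y = -50.609, so z ≈ 36.994 ≈ 37.0 km.
Check against D (with the unrounded solution): distance 77.98 ≈ 77.99 km. ✓

x ≈ 8.2 km, y ≈ -50.6 km, depth ≈ 37.0 km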